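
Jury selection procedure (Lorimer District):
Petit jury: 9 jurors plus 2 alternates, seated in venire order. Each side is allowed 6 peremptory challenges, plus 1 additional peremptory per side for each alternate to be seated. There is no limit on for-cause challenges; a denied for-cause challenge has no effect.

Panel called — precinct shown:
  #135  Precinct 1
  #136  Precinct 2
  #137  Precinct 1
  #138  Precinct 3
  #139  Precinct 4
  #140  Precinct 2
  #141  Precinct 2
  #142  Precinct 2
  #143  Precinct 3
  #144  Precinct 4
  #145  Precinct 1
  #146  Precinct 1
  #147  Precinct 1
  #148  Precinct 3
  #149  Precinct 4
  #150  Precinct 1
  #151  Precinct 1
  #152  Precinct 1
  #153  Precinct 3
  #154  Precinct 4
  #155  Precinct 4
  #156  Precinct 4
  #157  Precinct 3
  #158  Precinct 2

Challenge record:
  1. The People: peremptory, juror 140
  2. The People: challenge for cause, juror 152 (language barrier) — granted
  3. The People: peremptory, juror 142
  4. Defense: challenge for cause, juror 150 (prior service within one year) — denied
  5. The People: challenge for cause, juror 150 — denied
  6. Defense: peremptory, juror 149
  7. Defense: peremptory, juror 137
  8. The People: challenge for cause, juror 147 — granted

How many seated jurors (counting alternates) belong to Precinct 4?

Removed: #137, #140, #142, #147, #149, #152.
Seated (11 incl. alternates): #135, #136, #138, #139, #141, #143, #144, #145, #146, #148, #150.
Of those, in Precinct 4: #139, #144 → 2.

2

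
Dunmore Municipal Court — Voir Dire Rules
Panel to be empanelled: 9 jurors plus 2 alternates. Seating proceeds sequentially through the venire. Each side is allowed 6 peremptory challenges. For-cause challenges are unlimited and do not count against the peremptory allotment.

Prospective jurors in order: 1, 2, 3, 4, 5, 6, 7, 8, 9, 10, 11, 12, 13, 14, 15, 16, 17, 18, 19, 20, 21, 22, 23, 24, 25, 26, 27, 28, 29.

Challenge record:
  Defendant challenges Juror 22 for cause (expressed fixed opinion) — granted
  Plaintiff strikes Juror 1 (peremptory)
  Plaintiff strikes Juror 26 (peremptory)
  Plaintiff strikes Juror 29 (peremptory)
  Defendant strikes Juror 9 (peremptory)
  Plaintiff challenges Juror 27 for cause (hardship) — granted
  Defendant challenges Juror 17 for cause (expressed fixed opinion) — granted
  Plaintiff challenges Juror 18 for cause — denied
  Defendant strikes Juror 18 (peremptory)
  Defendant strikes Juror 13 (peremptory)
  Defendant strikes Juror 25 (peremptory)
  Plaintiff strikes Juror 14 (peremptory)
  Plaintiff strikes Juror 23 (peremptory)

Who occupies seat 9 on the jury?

Removed: #1, #9, #13, #14, #17, #18, #22, #23, #25, #26, #27, #29.
Seating in order: seats 1–9 → #2, #3, #4, #5, #6, #7, #8, #10, #11; alternates → #12, #15.
So seat 9 is #11.

11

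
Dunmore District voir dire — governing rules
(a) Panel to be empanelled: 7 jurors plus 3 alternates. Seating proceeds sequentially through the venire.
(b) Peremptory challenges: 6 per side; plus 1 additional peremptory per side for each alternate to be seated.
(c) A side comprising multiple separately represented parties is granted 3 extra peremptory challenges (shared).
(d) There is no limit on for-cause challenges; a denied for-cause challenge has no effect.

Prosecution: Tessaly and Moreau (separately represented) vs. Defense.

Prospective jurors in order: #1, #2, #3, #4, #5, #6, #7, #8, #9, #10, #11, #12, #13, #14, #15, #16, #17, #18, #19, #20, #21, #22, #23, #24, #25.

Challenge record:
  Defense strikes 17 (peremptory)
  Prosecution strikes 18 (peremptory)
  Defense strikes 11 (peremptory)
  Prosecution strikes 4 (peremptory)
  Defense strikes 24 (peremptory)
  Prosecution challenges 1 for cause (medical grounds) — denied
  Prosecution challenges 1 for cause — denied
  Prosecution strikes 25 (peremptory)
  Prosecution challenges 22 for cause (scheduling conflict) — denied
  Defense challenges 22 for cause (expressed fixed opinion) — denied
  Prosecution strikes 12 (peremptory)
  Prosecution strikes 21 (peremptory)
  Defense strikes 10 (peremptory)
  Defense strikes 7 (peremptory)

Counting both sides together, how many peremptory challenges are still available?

Prosecution allotment: 6 base + 1 × 3 alternates + 3 multi-party = 12. Defense allotment: 6 base + 1 × 3 alternates = 9.
Prosecution peremptories used: #18, #4, #25, #12, #21 — 5 (for-cause on #1, #1, #22 don't count).
Defense peremptories used: #17, #11, #24, #10, #7 — 5 (the for-cause on #22 doesn't count).
Remaining: (12 − 5) + (9 − 5) = 11.

11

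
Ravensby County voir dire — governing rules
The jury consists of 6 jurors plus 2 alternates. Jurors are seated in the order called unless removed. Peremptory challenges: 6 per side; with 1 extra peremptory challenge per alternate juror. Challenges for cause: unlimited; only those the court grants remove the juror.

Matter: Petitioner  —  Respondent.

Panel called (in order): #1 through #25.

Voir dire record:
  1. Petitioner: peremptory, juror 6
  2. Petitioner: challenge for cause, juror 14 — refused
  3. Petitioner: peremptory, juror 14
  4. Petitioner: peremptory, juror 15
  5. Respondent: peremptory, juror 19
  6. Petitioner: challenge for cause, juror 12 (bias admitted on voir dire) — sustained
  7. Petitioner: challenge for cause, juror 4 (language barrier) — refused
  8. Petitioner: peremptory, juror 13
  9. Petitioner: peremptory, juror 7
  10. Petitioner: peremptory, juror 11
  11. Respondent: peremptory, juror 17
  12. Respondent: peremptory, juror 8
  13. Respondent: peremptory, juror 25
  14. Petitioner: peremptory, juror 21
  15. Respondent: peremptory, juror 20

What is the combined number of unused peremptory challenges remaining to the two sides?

4

Petitioner allotment: 6 base + 1 × 2 alternates = 8. Respondent allotment: 6 base + 1 × 2 alternates = 8.
Petitioner peremptories used: #6, #14, #15, #13, #7, #11, #21 — 7 (for-cause on #14, #12, #4 don't count).
Respondent peremptories used: #19, #17, #8, #25, #20 — 5.
Remaining: (8 − 7) + (8 − 5) = 4.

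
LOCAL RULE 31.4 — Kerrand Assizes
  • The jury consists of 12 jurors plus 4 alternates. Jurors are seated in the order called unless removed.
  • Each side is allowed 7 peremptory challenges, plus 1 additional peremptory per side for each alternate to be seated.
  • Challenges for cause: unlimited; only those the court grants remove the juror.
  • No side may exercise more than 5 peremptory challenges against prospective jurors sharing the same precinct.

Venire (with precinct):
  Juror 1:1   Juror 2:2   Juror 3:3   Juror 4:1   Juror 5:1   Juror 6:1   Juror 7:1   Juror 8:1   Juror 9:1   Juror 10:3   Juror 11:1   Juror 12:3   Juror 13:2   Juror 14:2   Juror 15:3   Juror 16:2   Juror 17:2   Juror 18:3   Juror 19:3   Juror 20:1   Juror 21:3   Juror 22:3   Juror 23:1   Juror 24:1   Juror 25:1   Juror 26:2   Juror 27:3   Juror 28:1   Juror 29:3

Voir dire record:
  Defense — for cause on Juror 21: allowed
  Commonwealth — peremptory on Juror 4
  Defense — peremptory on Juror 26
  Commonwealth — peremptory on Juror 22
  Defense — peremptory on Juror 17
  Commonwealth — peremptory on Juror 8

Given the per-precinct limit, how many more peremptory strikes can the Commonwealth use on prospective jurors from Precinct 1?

Commonwealth peremptories so far: #4, #22, #8 — 3 of 11 used, 8 left overall.
Against Precinct 1: #4, #8 — 2 used; per-precinct cap 5 leaves 3.
Binding limit: min(8, 3) = 3.

3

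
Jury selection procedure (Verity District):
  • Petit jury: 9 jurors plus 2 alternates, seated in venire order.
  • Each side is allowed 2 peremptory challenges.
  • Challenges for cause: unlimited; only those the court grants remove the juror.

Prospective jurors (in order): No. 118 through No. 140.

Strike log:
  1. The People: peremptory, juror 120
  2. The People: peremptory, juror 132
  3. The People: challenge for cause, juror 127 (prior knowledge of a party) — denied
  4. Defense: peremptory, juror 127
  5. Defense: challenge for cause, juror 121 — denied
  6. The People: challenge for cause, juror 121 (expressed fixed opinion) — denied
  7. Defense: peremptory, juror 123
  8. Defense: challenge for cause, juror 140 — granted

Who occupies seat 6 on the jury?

125

Removed: #120, #123, #127, #132, #140. (#121 stays — for-cause denied.)
Seating in order: seats 1–9 → #118, #119, #121, #122, #124, #125, #126, #128, #129; alternates → #130, #131.
So seat 6 is #125.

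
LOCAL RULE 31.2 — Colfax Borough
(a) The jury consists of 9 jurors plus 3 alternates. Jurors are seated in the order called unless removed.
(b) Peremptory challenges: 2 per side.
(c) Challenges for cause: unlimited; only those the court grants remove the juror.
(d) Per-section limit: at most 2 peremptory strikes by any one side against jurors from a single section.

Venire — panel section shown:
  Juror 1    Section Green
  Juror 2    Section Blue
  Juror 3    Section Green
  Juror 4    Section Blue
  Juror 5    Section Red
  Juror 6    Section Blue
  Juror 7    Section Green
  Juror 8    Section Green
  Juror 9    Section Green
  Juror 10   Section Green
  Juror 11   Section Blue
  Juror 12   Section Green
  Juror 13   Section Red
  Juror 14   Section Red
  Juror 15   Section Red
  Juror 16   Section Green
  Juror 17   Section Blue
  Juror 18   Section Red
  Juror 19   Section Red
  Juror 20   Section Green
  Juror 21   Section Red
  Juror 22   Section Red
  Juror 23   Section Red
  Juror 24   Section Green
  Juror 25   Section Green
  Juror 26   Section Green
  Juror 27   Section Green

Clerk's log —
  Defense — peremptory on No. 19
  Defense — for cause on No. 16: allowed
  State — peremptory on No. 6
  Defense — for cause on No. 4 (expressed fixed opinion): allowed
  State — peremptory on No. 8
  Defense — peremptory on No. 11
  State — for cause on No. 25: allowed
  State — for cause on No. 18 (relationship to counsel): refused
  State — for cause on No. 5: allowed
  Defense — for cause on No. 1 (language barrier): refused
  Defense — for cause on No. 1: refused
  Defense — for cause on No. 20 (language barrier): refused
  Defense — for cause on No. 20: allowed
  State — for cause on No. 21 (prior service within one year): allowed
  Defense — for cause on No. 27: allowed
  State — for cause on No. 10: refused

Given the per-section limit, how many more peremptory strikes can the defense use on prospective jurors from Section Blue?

0

Defense peremptories so far: #19, #11 — 2 of 2 used, 0 left overall.
Against Section Blue: #11 — 1 used; per-section cap 2 leaves 1.
Binding limit: min(0, 1) = 0.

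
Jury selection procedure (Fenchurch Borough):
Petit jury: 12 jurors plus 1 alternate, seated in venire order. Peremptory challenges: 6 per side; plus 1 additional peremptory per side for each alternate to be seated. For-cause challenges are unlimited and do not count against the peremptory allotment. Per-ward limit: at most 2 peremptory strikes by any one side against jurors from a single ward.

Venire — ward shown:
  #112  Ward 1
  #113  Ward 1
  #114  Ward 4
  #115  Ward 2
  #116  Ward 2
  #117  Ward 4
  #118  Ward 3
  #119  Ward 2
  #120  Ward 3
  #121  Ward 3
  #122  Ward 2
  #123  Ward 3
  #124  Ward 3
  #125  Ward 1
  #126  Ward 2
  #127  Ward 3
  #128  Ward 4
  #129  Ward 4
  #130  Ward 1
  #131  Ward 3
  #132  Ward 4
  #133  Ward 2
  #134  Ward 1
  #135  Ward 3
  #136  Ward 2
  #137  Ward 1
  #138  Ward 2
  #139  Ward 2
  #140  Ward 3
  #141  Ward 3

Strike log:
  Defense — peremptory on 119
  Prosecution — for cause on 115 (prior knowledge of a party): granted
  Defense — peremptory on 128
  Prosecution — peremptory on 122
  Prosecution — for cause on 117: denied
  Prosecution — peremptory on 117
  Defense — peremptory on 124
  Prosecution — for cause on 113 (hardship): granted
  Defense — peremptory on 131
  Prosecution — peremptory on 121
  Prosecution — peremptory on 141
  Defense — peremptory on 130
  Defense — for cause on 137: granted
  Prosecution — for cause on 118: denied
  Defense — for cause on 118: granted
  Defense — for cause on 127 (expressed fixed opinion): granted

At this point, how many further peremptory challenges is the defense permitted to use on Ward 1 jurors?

1

Defense peremptories so far: #119, #128, #124, #131, #130 — 5 of 7 used, 2 left overall.
Against Ward 1: #130 — 1 used; per-ward cap 2 leaves 1.
Binding limit: min(2, 1) = 1.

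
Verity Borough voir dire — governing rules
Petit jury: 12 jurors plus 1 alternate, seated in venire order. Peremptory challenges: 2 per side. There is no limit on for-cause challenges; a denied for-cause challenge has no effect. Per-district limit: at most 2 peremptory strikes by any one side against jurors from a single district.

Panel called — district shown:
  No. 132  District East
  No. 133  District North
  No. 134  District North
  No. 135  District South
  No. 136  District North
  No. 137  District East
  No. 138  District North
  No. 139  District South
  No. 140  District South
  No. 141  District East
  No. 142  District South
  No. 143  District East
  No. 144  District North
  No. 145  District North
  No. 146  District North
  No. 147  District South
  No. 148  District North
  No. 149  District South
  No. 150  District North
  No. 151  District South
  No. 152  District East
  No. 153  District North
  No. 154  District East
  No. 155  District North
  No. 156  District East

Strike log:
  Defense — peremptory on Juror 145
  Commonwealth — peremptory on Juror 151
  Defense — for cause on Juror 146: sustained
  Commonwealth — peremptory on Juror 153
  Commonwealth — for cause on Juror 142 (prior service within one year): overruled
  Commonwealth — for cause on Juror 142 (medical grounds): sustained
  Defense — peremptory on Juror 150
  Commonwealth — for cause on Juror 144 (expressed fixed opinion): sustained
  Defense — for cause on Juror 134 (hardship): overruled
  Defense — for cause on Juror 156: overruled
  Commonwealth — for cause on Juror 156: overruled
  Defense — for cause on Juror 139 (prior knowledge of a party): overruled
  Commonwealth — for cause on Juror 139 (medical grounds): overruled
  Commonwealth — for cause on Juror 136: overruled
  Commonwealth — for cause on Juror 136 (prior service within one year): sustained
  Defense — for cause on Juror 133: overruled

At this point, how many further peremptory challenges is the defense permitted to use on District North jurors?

Defense peremptories so far: #145, #150 — 2 of 2 used, 0 left overall.
Against District North: #145, #150 — 2 used; per-district cap 2 leaves 0.
Binding limit: min(0, 0) = 0.

0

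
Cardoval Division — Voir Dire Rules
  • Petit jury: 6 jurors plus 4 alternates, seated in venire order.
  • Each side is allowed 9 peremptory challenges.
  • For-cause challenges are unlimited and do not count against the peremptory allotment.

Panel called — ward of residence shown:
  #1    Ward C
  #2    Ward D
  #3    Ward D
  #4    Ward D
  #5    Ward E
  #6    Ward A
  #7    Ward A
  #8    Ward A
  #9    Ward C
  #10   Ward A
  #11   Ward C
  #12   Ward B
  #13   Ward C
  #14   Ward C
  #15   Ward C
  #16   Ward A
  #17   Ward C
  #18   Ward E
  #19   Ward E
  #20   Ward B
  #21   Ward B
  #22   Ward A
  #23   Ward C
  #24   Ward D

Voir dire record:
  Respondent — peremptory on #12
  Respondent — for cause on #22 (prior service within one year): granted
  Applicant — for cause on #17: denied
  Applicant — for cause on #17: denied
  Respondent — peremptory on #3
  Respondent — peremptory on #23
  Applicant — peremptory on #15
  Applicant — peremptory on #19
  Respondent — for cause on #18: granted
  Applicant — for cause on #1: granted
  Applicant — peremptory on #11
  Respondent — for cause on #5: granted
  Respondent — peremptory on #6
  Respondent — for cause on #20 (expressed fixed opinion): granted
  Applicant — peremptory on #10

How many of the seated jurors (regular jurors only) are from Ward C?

Removed: #1, #3, #5, #6, #10, #11, #12, #15, #18, #19, #20, #22, #23.
Seated jurors 1–6: #2, #4, #7, #8, #9, #13 (alternates #14, #16, #17, #21 not counted).
Of those, in Ward C: #9, #13 → 2.

2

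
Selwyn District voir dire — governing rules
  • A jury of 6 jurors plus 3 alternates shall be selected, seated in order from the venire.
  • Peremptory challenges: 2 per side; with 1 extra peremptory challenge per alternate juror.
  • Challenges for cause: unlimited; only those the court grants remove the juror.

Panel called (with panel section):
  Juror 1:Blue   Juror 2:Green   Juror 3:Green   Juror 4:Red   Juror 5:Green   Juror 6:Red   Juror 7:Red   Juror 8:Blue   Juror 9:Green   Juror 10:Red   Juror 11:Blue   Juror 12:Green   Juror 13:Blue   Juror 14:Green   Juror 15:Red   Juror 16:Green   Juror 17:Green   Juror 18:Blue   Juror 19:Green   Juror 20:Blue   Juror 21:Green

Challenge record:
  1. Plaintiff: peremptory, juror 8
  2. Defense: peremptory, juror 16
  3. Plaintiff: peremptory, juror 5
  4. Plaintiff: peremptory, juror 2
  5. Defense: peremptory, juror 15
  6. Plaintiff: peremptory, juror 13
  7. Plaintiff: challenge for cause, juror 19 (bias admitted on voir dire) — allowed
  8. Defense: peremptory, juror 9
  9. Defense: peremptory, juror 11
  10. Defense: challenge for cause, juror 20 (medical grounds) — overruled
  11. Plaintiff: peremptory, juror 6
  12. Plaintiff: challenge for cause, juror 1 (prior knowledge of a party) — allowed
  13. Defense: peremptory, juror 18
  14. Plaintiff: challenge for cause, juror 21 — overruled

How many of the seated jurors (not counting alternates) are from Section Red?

3

Removed: #1, #2, #5, #6, #8, #9, #11, #13, #15, #16, #18, #19.
Seated jurors 1–6: #3, #4, #7, #10, #12, #14 (alternates #17, #20, #21 not counted).
Of those, in Section Red: #4, #7, #10 → 3.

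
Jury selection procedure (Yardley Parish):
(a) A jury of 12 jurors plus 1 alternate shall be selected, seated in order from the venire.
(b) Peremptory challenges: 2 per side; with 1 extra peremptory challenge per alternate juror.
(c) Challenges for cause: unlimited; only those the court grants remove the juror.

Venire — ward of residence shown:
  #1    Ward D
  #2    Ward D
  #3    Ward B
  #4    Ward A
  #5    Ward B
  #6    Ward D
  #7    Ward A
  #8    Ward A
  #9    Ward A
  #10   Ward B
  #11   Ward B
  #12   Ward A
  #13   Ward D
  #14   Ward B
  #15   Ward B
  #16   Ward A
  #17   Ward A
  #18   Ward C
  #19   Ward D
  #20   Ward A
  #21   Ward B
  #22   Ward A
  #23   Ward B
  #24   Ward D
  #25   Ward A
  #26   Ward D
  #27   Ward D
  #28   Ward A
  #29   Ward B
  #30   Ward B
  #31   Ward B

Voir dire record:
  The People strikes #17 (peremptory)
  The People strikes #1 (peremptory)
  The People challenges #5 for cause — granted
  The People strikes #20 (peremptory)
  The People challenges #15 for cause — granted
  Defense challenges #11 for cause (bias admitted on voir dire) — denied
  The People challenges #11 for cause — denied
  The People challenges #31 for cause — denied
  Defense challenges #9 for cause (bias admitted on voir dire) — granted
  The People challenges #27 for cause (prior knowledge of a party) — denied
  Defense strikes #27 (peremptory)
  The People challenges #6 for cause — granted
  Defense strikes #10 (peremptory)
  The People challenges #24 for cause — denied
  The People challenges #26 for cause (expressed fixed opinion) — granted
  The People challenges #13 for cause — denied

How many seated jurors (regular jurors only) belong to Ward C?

Removed: #1, #5, #6, #9, #10, #15, #17, #20, #26, #27.
Seated jurors 1–12: #2, #3, #4, #7, #8, #11, #12, #13, #14, #16, #18, #19 (alternates #21 not counted).
Of those, in Ward C: #18 → 1.

1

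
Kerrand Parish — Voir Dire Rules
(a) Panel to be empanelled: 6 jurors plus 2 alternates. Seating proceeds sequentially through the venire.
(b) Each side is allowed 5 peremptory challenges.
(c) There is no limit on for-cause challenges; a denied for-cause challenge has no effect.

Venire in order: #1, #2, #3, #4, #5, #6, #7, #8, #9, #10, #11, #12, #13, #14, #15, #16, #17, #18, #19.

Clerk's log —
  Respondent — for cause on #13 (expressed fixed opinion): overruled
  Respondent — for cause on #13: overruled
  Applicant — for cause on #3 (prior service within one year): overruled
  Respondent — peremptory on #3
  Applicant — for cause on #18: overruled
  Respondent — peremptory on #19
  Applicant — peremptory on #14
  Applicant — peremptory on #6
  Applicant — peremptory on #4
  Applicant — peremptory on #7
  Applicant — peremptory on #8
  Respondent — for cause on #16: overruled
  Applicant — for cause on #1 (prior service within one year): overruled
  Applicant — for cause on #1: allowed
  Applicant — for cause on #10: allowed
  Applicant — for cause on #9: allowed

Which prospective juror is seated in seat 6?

Removed: #1, #3, #4, #6, #7, #8, #9, #10, #14, #19. (#13, #16, #18 stay — for-cause denied.)
Filling seats in venire order through position 6: #2, #5, #11, #12, #13, #15.
So seat 6 is #15.

15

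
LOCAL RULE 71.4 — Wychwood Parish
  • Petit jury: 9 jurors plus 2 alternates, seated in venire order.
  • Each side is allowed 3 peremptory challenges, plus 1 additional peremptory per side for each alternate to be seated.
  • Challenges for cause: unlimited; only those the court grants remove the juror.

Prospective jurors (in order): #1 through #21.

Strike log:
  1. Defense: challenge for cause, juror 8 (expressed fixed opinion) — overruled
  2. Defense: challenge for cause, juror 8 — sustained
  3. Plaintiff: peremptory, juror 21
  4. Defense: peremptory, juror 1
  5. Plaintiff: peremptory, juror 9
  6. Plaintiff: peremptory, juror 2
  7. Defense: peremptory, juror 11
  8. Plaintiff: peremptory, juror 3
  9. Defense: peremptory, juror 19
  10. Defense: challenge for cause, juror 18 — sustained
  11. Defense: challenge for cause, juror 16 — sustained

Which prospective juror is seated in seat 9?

15

Removed: #1, #2, #3, #8, #9, #11, #16, #18, #19, #21.
Filling seats in venire order through position 9: #4, #5, #6, #7, #10, #12, #13, #14, #15.
So seat 9 is #15.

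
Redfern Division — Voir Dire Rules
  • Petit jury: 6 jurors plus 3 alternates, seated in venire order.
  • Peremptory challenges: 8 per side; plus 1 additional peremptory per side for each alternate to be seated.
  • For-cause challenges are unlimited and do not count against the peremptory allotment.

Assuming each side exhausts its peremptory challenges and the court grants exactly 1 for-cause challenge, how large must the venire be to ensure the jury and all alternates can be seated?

Seats to fill: 6 + 3 alternates = 9.
Peremptories: 8 + 1×3 = 11 per side × 2 sides = 22.
For-cause removals: 1.
Minimum venire: 9 + 22 + 1 = 32.

32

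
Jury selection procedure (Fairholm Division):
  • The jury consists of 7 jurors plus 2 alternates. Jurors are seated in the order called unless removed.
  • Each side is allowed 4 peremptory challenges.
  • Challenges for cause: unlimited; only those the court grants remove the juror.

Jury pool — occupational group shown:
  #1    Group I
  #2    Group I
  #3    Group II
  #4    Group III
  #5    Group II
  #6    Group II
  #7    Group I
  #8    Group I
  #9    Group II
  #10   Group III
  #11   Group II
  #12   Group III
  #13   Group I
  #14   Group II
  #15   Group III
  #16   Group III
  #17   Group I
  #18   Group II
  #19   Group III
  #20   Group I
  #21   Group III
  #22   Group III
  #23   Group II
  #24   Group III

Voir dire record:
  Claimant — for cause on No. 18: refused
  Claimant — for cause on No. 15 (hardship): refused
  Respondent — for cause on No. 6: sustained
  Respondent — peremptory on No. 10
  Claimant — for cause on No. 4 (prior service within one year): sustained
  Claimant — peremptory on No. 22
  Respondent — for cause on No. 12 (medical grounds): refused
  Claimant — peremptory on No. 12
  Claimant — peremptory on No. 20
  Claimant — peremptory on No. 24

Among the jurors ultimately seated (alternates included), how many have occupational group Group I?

5

Removed: #4, #6, #10, #12, #20, #22, #24.
Seated (9 incl. alternates): #1, #2, #3, #5, #7, #8, #9, #11, #13.
Of those, in Group I: #1, #2, #7, #8, #13 → 5.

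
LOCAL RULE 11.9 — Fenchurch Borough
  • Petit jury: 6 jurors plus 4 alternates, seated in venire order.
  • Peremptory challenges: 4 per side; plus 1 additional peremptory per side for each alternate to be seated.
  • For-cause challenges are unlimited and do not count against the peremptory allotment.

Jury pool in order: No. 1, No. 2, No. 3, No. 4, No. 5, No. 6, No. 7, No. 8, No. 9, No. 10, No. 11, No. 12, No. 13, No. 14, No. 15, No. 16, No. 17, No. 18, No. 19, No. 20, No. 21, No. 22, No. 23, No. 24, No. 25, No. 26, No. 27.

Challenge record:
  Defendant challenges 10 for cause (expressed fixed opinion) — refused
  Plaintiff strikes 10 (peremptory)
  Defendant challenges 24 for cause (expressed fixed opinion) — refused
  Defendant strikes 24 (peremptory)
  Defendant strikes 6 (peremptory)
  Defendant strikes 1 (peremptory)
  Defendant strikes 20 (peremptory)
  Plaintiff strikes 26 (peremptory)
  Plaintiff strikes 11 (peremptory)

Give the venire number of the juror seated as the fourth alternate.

Removed: #1, #6, #10, #11, #20, #24, #26.
Seating in order: seats 1–6 → #2, #3, #4, #5, #7, #8; alternates → #9, #12, #13, #14.
So alternate 4 is #14.

14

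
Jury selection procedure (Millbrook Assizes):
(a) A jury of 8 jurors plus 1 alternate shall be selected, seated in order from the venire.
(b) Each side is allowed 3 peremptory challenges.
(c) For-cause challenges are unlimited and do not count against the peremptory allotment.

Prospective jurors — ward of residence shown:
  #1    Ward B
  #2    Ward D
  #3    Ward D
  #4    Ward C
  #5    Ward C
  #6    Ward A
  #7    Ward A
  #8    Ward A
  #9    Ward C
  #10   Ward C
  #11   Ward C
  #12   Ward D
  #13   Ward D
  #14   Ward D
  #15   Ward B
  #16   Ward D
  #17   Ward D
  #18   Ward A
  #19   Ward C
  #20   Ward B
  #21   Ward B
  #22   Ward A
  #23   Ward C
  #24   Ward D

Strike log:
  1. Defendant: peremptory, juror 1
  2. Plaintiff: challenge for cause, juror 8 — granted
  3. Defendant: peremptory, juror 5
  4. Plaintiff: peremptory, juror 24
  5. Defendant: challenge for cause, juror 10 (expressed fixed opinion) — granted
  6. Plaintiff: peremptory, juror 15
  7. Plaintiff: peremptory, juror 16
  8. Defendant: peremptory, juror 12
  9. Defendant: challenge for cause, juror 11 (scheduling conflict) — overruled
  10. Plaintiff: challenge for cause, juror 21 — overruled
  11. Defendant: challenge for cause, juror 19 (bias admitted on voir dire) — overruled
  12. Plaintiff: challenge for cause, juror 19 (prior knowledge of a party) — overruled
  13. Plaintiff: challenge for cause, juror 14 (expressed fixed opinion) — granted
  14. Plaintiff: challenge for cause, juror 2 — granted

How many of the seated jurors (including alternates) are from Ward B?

0

Removed: #1, #2, #5, #8, #10, #12, #14, #15, #16, #24.
Seated (9 incl. alternates): #3, #4, #6, #7, #9, #11, #13, #17, #18.
None of those are in Ward B → 0.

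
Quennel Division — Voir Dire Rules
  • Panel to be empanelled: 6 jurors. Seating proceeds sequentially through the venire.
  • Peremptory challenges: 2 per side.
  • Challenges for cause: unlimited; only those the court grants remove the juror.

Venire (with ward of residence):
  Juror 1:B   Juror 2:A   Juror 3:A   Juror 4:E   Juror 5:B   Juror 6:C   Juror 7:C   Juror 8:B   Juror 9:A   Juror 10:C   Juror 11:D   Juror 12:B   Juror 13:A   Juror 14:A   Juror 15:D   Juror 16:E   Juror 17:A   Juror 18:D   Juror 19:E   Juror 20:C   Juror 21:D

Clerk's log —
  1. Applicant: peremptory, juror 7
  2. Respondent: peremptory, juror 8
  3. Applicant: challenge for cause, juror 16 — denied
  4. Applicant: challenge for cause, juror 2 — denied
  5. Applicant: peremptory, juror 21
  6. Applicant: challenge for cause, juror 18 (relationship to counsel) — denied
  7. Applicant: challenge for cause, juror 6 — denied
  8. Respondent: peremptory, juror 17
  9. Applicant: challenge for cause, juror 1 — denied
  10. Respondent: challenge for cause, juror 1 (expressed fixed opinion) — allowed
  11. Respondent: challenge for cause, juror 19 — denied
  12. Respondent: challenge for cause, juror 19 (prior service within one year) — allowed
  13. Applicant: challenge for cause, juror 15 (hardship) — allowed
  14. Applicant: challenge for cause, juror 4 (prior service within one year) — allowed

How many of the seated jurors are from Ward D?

Removed: #1, #4, #7, #8, #15, #17, #19, #21.
Seated jurors 1–6: #2, #3, #5, #6, #9, #10.
None of those are in Ward D → 0.

0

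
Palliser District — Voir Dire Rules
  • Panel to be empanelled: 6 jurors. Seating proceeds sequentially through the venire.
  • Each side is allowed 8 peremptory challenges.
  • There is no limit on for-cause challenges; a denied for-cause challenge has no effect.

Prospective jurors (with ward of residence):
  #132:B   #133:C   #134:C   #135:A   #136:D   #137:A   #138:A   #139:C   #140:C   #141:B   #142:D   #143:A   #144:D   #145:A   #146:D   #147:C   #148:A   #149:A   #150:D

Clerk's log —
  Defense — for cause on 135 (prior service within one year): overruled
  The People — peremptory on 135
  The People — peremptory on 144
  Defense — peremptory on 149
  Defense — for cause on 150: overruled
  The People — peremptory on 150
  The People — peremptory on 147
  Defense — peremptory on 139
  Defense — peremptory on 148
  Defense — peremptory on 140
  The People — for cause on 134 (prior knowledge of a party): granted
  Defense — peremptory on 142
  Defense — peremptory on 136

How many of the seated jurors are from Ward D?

Removed: #134, #135, #136, #139, #140, #142, #144, #147, #148, #149, #150.
Seated jurors 1–6: #132, #133, #137, #138, #141, #143.
None of those are in Ward D → 0.

0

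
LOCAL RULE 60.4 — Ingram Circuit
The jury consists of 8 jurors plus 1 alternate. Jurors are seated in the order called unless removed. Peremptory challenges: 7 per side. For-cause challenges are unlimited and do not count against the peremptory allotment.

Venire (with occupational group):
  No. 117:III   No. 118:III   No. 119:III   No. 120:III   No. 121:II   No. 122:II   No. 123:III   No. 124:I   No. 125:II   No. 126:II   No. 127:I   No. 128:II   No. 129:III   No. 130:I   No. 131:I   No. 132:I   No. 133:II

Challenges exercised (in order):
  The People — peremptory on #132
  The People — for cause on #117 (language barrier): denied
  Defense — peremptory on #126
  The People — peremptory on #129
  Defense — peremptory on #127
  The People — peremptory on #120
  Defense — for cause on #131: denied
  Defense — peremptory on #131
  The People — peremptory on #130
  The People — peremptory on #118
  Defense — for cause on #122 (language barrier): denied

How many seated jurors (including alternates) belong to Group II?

Removed: #118, #120, #126, #127, #129, #130, #131, #132.
Seated (9 incl. alternates): #117, #119, #121, #122, #123, #124, #125, #128, #133.
Of those, in Group II: #121, #122, #125, #128, #133 → 5.

5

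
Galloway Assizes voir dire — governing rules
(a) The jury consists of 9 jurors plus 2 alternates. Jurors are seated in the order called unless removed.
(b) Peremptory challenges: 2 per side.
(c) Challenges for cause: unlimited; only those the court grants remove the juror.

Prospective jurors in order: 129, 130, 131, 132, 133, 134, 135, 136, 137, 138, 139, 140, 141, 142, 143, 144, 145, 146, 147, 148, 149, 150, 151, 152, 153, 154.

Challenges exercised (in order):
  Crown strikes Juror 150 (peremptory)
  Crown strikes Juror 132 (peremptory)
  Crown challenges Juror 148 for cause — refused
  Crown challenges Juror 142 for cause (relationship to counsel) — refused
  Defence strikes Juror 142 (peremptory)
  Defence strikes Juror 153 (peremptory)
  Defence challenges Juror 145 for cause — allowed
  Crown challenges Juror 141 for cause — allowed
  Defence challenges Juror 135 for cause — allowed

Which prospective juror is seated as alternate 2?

143

Removed: #132, #135, #141, #142, #145, #150, #153. (#148 stays — for-cause denied.)
Filling seats in venire order through position 11: #129, #130, #131, #133, #134, #136, #137, #138, #139, #140, #143.
So alternate 2 is #143.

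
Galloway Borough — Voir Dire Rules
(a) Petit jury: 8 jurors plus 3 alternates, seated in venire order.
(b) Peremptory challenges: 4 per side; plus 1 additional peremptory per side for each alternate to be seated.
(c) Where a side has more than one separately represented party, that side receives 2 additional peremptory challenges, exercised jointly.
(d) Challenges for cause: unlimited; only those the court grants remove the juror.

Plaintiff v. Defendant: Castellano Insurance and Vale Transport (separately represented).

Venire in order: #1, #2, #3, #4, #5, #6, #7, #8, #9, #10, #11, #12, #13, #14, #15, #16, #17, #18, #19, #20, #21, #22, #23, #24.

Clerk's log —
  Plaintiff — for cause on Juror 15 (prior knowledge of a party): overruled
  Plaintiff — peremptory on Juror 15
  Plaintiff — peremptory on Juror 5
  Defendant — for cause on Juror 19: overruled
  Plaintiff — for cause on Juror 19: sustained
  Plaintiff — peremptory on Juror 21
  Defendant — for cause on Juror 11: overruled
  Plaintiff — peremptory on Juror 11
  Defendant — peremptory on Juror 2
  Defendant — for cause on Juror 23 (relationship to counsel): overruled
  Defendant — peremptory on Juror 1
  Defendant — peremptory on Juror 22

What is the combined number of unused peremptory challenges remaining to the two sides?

9

Plaintiff allotment: 4 base + 1 × 3 alternates = 7. Defendant allotment: 4 base + 1 × 3 alternates + 2 multi-party = 9.
Plaintiff peremptories used: #15, #5, #21, #11 — 4 (for-cause on #15, #19 don't count).
Defendant peremptories used: #2, #1, #22 — 3 (for-cause on #19, #11, #23 don't count).
Remaining: (7 − 4) + (9 − 3) = 9.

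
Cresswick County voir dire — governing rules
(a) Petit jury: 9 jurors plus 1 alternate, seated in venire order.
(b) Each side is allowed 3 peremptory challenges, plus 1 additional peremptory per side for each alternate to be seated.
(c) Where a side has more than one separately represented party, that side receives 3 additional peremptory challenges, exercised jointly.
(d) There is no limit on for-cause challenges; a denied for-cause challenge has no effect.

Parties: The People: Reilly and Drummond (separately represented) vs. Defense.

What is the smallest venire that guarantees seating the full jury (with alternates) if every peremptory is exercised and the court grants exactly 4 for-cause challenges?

25

Seats to fill: 9 + 1 alternates = 10.
Peremptories — The People: 3 + 1×1 + 3 = 7; Defense: 3 + 1×1 = 4; total 11.
For-cause removals: 4.
Minimum venire: 10 + 11 + 4 = 25.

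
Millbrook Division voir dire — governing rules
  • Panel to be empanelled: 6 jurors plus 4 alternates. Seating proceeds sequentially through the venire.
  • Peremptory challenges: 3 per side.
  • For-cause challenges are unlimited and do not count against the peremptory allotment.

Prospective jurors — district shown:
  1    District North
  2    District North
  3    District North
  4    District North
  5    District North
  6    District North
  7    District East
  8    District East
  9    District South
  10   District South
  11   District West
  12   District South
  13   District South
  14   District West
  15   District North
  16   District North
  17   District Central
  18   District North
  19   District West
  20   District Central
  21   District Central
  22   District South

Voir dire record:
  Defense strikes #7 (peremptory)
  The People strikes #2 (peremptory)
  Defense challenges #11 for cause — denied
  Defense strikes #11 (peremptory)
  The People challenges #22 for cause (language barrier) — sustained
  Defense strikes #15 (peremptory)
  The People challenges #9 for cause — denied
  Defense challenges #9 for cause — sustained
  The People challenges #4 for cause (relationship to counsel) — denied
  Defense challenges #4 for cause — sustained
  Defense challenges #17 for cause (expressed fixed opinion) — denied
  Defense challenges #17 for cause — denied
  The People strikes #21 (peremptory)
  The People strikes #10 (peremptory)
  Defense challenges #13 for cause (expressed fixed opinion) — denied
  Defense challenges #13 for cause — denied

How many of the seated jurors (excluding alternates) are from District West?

Removed: #2, #4, #7, #9, #10, #11, #15, #21, #22.
Seated jurors 1–6: #1, #3, #5, #6, #8, #12 (alternates #13, #14, #16, #17 not counted).
None of those are in District West → 0.

0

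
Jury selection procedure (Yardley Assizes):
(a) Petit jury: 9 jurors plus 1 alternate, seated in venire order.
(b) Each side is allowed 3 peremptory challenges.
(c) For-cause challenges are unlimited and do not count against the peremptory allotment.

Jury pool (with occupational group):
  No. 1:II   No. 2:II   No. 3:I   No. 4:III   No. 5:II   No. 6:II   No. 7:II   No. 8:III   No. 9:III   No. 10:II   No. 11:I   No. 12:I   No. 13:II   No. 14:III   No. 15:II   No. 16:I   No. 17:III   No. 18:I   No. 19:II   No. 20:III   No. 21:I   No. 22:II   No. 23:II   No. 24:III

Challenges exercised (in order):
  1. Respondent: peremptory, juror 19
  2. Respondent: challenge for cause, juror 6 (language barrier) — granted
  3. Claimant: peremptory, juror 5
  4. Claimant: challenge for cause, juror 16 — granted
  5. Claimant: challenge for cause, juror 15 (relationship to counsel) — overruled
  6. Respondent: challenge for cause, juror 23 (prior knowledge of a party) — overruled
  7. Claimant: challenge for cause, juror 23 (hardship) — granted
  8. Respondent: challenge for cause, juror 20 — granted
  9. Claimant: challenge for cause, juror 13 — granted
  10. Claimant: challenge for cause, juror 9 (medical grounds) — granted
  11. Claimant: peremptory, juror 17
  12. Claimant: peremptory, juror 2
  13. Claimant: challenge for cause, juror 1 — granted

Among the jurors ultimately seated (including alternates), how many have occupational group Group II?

3

Removed: #1, #2, #5, #6, #9, #13, #16, #17, #19, #20, #23.
Seated (10 incl. alternates): #3, #4, #7, #8, #10, #11, #12, #14, #15, #18.
Of those, in Group II: #7, #10, #15 → 3.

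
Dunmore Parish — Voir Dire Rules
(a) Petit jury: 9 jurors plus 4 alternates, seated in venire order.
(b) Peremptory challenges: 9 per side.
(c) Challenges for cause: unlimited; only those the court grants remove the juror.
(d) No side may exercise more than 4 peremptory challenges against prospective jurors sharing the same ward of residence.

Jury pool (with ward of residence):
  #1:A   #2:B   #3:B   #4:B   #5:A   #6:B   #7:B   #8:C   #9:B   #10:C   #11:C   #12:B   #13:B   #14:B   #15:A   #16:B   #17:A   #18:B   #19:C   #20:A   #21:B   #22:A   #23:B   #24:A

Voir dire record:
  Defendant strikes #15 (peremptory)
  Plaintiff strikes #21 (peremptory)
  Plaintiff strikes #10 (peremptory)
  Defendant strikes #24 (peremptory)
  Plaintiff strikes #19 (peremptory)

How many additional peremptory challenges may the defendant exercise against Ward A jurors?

2

Defendant peremptories so far: #15, #24 — 2 of 9 used, 7 left overall.
Against Ward A: #15, #24 — 2 used; per-ward cap 4 leaves 2.
Binding limit: min(7, 2) = 2.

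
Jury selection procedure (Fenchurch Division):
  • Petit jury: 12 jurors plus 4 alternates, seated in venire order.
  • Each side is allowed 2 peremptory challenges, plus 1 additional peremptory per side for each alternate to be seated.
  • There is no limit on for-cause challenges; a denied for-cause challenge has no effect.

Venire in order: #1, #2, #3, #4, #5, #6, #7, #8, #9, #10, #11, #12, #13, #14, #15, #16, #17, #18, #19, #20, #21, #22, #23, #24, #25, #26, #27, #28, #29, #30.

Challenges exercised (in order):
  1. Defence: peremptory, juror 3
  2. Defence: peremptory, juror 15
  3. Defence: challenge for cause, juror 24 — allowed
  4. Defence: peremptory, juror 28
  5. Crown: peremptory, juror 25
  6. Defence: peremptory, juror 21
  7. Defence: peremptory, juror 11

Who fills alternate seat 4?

19

Removed: #3, #11, #15, #21, #24, #25, #28.
Seating in order: seats 1–12 → #1, #2, #4, #5, #6, #7, #8, #9, #10, #12, #13, #14; alternates → #16, #17, #18, #19.
So alternate 4 is #19.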